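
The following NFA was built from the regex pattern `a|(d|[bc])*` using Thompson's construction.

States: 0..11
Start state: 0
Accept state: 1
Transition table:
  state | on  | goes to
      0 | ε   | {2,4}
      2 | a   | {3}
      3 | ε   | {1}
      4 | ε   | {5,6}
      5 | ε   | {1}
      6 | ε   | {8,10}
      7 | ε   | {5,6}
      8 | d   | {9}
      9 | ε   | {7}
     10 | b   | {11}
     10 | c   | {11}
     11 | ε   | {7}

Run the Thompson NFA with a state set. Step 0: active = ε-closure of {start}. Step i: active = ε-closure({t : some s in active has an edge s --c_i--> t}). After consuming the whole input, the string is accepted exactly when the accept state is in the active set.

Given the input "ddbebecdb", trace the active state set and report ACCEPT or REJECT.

initial (ε-close {0}): {0,1,2,4,5,6,8,10}
'd' @ 1: {1,5,6,7,8,9,10}  (accept∈set)
'd' @ 2: {1,5,6,7,8,9,10}  (accept∈set)
'b' @ 3: {1,5,6,7,8,10,11}  (accept∈set)
'e' @ 4: {}  — no active states
rest 'becdb' ignored (set empty)
end set {} — state 1 not in

Answer: REJECT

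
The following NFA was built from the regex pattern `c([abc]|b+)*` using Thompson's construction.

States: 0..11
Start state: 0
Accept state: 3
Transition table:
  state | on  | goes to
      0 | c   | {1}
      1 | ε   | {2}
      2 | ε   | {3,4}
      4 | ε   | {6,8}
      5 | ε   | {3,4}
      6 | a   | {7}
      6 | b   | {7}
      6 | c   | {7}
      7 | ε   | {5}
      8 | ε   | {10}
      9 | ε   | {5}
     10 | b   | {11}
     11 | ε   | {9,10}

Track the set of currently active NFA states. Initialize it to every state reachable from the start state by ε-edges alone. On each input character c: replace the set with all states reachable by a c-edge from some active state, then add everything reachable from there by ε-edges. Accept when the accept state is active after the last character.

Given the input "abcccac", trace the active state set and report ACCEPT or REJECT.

S₀ = ε-closure({0}) = {0}
'a' @ 1: {}  — no active states
rest 'bcccac' ignored (set empty)
after full input: {}  (accept=3 not in)

Answer: REJECT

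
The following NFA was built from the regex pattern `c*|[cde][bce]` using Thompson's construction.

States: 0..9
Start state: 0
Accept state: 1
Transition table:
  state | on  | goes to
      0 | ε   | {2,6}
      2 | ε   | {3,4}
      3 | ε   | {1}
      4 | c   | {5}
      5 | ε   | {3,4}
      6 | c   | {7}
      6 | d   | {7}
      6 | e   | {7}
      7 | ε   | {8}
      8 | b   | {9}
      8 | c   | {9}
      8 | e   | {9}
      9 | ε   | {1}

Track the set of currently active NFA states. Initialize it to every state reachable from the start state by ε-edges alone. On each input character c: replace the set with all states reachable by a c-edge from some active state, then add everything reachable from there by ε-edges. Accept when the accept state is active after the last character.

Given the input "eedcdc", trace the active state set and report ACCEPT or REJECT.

Answer: REJECT

Steps:
initial (ε-close {0}): {0,1,2,3,4,6}
'e' @ 1: {7,8}
'e' @ 2: {1,9}  [accepting]
'd' @ 3: {}  — state set empty
rest 'cdc' ignored (set empty)
after full input: {}  (accept=1 not in)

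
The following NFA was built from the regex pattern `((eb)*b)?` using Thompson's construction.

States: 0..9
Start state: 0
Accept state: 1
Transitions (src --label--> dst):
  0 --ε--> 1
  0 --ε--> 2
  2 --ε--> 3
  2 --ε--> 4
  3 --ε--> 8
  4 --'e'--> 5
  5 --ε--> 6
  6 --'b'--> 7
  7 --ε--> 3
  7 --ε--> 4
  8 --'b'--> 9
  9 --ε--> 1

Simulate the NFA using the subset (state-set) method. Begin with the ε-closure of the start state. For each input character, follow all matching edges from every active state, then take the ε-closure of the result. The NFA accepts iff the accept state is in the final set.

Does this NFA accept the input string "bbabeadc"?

S₀ = ε-closure({0}) = {0,1,2,3,4,8}
'b' @ 1: {1,9}  (accept∈set)
'b' @ 2: {}  — no active states
rest 'abeadc' ignored (set empty)
after full input: {}  (accept=1 not in)

Answer: REJECT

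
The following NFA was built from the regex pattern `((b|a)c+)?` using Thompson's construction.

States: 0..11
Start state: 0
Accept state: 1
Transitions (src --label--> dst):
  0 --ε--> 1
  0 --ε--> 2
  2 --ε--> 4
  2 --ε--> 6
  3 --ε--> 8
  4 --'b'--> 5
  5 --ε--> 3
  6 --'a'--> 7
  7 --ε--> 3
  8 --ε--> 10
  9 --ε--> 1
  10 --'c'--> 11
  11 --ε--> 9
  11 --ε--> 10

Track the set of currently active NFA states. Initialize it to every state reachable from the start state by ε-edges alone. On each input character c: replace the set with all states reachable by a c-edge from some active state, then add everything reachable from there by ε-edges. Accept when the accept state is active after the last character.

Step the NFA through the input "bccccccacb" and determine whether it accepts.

Answer: REJECT

Trace:
initial (ε-close {0}): {0,1,2,4,6}
'b' @ 1: {3,5,8,10}
'c' @ 2: {1,9,10,11}  [accepting]
'c' @ 3: {1,9,10,11}  [accepting]
'c' @ 4: {1,9,10,11}  [accepting]
'c' @ 5: {1,9,10,11}  [accepting]
'c' @ 6: {1,9,10,11}  [accepting]
'c' @ 7: {1,9,10,11}  [accepting]
'a' @ 8: {}  — no active states
rest 'cb' ignored (set empty)
end set {} — state 1 not in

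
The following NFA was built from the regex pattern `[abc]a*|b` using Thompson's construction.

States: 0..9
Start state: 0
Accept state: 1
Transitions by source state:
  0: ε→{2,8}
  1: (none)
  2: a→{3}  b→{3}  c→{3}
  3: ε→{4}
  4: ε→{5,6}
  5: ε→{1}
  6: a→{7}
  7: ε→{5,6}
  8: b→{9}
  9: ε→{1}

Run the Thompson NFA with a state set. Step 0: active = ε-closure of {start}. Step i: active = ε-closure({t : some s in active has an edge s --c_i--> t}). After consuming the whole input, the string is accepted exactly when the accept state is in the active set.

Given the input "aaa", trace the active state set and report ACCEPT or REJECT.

initial (ε-close {0}): {0,2,8}
'a' @ 1: {1,3,4,5,6}  (accept∈set)
'a' @ 2: {1,5,6,7}  (accept∈set)
'a' @ 3: {1,5,6,7}  (accept∈set)
end set {1,5,6,7} — state 1 in

Answer: ACCEPT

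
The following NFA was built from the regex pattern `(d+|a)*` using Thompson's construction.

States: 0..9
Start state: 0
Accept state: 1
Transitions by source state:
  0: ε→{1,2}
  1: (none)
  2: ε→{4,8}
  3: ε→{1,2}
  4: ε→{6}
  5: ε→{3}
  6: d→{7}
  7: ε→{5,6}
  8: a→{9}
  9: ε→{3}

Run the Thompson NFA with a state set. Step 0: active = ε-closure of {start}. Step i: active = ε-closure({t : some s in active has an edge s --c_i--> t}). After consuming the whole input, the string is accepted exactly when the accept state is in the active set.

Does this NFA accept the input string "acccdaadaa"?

S₀ = ε-closure({0}) = {0,1,2,4,6,8}
'a' @ 1: {1,2,3,4,6,8,9}  (accept∈set)
'c' @ 2: {}  — state set empty
rest 'ccdaadaa' ignored (set empty)
final: {}; accept 1 not in set

Answer: REJECT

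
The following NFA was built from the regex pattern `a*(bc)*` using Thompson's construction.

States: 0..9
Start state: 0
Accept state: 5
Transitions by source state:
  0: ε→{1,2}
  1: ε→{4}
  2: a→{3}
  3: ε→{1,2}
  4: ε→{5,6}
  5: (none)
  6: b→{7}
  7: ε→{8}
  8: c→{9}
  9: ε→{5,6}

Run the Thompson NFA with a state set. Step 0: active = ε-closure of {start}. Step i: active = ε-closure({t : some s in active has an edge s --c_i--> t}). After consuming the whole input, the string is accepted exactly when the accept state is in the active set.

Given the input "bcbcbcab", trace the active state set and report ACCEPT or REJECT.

start: ε-closure({0}) = {0,1,2,4,5,6}
'b' @ 1: {7,8}
'c' @ 2: {5,6,9}  ✓accept
'b' @ 3: {7,8}
'c' @ 4: {5,6,9}  ✓accept
'b' @ 5: {7,8}
'c' @ 6: {5,6,9}  ✓accept
'a' @ 7: {}  — dead — no transitions
rest 'b' ignored (set empty)
after full input: {}  (accept=5 not in)

Answer: REJECT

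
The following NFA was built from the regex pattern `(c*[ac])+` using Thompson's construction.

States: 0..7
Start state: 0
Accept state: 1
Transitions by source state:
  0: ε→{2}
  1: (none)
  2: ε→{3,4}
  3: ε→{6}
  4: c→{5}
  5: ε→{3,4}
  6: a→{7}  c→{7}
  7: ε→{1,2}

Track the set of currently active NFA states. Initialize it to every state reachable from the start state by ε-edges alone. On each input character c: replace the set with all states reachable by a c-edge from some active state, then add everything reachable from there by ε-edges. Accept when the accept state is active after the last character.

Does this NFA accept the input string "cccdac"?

start: ε-closure({0}) = {0,2,3,4,6}
'c' @ 1: {1,2,3,4,5,6,7}  [accepting]
'c' @ 2: {1,2,3,4,5,6,7}  [accepting]
'c' @ 3: {1,2,3,4,5,6,7}  [accepting]
'd' @ 4: {}  — state set empty
rest 'ac' ignored (set empty)
after full input: {}  (accept=1 not in)

Answer: REJECT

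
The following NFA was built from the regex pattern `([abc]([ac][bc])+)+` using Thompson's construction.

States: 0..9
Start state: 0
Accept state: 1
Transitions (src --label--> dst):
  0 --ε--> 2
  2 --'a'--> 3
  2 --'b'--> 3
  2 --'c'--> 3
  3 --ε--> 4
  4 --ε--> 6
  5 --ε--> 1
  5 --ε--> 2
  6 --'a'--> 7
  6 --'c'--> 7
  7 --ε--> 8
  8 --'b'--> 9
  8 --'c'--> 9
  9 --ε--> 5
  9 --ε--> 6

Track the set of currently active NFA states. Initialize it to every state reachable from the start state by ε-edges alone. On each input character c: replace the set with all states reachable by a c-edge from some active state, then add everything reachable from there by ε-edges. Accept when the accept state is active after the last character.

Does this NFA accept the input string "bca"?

initial (ε-close {0}): {0,2}
'b' @ 1: {3,4,6}
'c' @ 2: {7,8}
'a' @ 3: {}  — no active states
after full input: {}  (accept=1 not in)

Answer: REJECT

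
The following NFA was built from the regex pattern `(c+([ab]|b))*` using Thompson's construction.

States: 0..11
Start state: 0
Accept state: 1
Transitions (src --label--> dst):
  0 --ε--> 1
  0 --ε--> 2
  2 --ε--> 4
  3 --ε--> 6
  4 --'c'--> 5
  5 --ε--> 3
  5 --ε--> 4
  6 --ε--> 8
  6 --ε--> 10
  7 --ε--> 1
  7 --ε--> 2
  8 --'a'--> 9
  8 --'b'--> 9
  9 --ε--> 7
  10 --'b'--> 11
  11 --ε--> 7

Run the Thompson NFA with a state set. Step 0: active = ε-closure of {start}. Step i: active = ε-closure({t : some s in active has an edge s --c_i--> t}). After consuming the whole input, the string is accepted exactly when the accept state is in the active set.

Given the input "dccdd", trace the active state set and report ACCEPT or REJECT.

Answer: REJECT

Derivation:
S₀ = ε-closure({0}) = {0,1,2,4}
'd' @ 1: {}  — dead — no transitions
rest 'ccdd' ignored (set empty)
end set {} — state 1 not in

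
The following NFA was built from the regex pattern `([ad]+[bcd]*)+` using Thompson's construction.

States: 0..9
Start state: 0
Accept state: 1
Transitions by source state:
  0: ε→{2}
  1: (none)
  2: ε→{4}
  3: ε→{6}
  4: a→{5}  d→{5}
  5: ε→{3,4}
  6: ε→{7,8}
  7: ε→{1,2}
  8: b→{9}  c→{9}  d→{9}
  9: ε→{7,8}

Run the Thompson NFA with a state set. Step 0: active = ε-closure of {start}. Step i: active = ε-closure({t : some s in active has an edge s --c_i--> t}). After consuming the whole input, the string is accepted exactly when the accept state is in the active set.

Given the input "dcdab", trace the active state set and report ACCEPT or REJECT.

Answer: ACCEPT

Steps:
initial (ε-close {0}): {0,2,4}
'd' @ 1: {1,2,3,4,5,6,7,8}  (accept∈set)
'c' @ 2: {1,2,4,7,8,9}  (accept∈set)
'd' @ 3: {1,2,3,4,5,6,7,8,9}  (accept∈set)
'a' @ 4: {1,2,3,4,5,6,7,8}  (accept∈set)
'b' @ 5: {1,2,4,7,8,9}  (accept∈set)
end set {1,2,4,7,8,9} — state 1 in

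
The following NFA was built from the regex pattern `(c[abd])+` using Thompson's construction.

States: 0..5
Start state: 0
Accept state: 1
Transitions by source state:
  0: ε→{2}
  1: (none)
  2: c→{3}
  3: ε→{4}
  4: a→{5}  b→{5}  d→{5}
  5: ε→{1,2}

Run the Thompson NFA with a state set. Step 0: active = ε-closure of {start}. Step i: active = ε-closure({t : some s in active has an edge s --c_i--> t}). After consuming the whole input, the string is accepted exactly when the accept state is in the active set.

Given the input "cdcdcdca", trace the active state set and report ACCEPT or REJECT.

Answer: ACCEPT

Derivation:
start: ε-closure({0}) = {0,2}
'c' @ 1: {3,4}
'd' @ 2: {1,2,5}  (accept∈set)
'c' @ 3: {3,4}
'd' @ 4: {1,2,5}  (accept∈set)
'c' @ 5: {3,4}
'd' @ 6: {1,2,5}  (accept∈set)
'c' @ 7: {3,4}
'a' @ 8: {1,2,5}  (accept∈set)
final: {1,2,5}; accept 1 in set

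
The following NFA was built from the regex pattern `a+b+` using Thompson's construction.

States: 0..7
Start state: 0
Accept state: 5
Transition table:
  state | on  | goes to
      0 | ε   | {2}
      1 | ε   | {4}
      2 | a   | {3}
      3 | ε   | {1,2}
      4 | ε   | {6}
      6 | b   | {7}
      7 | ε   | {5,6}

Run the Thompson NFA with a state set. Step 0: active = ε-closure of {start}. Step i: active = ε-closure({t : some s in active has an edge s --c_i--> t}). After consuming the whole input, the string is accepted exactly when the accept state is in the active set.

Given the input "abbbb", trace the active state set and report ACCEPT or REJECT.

Answer: ACCEPT

Derivation:
S₀ = ε-closure({0}) = {0,2}
'a' @ 1: {1,2,3,4,6}
'b' @ 2: {5,6,7}  ✓accept
'b' @ 3: {5,6,7}  ✓accept
'b' @ 4: {5,6,7}  ✓accept
'b' @ 5: {5,6,7}  ✓accept
end set {5,6,7} — state 5 in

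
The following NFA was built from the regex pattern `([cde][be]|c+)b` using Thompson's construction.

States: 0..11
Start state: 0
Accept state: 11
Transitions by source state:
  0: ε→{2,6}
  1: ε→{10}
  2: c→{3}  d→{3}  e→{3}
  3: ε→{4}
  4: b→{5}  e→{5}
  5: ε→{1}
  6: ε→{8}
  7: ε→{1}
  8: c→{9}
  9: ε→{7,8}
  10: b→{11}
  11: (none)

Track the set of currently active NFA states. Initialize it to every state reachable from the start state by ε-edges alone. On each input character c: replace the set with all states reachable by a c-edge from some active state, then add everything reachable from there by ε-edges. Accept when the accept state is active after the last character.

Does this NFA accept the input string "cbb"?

Answer: ACCEPT

Trace:
S₀ = ε-closure({0}) = {0,2,6,8}
'c' @ 1: {1,3,4,7,8,9,10}
'b' @ 2: {1,5,10,11}  [accepting]
'b' @ 3: {11}  [accepting]
after full input: {11}  (accept=11 in)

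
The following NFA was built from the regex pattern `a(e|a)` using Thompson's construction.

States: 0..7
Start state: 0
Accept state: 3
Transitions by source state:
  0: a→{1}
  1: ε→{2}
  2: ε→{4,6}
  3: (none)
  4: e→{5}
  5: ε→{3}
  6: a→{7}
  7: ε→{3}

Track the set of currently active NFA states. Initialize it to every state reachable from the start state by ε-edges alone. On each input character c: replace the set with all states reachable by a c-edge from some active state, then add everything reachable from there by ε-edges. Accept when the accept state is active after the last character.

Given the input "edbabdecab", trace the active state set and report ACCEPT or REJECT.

start: ε-closure({0}) = {0}
'e' @ 1: {}  — dead — no transitions
rest 'dbabdecab' ignored (set empty)
after full input: {}  (accept=3 not in)

Answer: REJECT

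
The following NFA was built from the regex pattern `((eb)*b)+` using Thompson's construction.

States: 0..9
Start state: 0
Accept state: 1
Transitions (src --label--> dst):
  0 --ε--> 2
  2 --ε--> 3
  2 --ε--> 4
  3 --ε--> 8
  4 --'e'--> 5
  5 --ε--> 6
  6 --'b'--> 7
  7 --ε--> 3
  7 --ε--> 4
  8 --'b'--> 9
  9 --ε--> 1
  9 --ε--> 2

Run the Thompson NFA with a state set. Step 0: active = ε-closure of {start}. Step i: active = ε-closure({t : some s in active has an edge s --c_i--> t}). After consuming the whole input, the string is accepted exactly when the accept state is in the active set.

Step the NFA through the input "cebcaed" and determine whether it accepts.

initial (ε-close {0}): {0,2,3,4,8}
'c' @ 1: {}  — no active states
rest 'ebcaed' ignored (set empty)
final: {}; accept 1 not in set

Answer: REJECT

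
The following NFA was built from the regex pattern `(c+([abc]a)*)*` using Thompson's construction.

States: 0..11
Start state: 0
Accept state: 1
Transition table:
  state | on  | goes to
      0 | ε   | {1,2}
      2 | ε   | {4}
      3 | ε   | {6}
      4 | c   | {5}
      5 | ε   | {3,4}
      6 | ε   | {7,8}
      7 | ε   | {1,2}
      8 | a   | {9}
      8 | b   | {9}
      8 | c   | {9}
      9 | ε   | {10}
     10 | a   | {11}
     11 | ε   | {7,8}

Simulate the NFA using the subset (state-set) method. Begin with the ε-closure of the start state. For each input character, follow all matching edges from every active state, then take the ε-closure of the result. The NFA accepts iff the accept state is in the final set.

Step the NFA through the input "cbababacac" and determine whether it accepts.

Answer: ACCEPT

Steps:
initial (ε-close {0}): {0,1,2,4}
'c' @ 1: {1,2,3,4,5,6,7,8}  [accepting]
'b' @ 2: {9,10}
'a' @ 3: {1,2,4,7,8,11}  [accepting]
'b' @ 4: {9,10}
'a' @ 5: {1,2,4,7,8,11}  [accepting]
'b' @ 6: {9,10}
'a' @ 7: {1,2,4,7,8,11}  [accepting]
'c' @ 8: {1,2,3,4,5,6,7,8,9,10}  [accepting]
'a' @ 9: {1,2,4,7,8,9,10,11}  [accepting]
'c' @ 10: {1,2,3,4,5,6,7,8,9,10}  [accepting]
end set {1,2,3,4,5,6,7,8,9,10} — state 1 in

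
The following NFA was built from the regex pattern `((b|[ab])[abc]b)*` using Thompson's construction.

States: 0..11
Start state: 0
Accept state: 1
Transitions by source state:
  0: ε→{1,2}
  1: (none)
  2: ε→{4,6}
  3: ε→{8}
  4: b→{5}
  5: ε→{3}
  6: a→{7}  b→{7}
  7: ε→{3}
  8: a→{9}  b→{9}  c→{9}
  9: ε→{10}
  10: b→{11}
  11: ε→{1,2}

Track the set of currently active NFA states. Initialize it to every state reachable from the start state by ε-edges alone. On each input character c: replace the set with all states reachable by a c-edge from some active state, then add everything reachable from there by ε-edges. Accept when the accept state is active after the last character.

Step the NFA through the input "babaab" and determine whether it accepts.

Answer: ACCEPT

Derivation:
S₀ = ε-closure({0}) = {0,1,2,4,6}
'b' @ 1: {3,5,7,8}
'a' @ 2: {9,10}
'b' @ 3: {1,2,4,6,11}  [accepting]
'a' @ 4: {3,7,8}
'a' @ 5: {9,10}
'b' @ 6: {1,2,4,6,11}  [accepting]
end set {1,2,4,6,11} — state 1 in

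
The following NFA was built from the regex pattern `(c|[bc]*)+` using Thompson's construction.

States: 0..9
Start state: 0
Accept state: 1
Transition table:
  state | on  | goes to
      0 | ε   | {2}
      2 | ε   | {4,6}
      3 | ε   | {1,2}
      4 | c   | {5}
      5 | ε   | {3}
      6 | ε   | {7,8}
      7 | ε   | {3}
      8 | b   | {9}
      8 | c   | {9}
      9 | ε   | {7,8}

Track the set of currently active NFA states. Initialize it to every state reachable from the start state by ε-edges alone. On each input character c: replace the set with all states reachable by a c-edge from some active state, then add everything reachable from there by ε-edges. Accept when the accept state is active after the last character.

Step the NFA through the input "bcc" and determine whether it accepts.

Answer: ACCEPT

Trace:
start: ε-closure({0}) = {0,1,2,3,4,6,7,8}
'b' @ 1: {1,2,3,4,6,7,8,9}  ✓accept
'c' @ 2: {1,2,3,4,5,6,7,8,9}  ✓accept
'c' @ 3: {1,2,3,4,5,6,7,8,9}  ✓accept
final: {1,2,3,4,5,6,7,8,9}; accept 1 in set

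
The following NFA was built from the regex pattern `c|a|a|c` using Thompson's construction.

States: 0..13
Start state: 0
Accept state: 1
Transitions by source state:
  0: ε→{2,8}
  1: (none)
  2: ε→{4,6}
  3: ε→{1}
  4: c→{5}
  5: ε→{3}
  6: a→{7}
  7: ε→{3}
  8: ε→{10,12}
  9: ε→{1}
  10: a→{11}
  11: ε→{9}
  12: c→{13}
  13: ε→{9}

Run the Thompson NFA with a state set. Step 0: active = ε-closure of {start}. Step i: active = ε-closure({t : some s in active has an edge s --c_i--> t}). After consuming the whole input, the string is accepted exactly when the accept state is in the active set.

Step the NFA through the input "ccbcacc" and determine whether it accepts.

initial (ε-close {0}): {0,2,4,6,8,10,12}
'c' @ 1: {1,3,5,9,13}  ✓accept
'c' @ 2: {}  — dead — no transitions
rest 'bcacc' ignored (set empty)
end set {} — state 1 not in

Answer: REJECT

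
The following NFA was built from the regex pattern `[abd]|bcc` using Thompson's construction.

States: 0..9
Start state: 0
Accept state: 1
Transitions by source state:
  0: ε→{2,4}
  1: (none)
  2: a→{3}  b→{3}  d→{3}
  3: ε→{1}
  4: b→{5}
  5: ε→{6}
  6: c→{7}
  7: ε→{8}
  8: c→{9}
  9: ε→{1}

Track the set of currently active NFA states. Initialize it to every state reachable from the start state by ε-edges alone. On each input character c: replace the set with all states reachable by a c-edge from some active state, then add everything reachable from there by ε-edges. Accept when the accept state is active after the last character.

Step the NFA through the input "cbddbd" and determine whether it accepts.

S₀ = ε-closure({0}) = {0,2,4}
'c' @ 1: {}  — dead — no transitions
rest 'bddbd' ignored (set empty)
after full input: {}  (accept=1 not in)

Answer: REJECT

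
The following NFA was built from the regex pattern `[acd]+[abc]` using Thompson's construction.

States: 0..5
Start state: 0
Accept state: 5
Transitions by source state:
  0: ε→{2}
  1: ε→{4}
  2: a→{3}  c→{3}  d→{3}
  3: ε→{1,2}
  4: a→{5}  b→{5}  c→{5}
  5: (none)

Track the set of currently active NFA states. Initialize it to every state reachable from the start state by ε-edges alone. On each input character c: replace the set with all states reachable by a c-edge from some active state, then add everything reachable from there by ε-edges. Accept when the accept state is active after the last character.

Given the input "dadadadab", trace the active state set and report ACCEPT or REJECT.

S₀ = ε-closure({0}) = {0,2}
'd' @ 1: {1,2,3,4}
'a' @ 2: {1,2,3,4,5}  ✓accept
'd' @ 3: {1,2,3,4}
'a' @ 4: {1,2,3,4,5}  ✓accept
'd' @ 5: {1,2,3,4}
'a' @ 6: {1,2,3,4,5}  ✓accept
'd' @ 7: {1,2,3,4}
'a' @ 8: {1,2,3,4,5}  ✓accept
'b' @ 9: {5}  ✓accept
end set {5} — state 5 in

Answer: ACCEPT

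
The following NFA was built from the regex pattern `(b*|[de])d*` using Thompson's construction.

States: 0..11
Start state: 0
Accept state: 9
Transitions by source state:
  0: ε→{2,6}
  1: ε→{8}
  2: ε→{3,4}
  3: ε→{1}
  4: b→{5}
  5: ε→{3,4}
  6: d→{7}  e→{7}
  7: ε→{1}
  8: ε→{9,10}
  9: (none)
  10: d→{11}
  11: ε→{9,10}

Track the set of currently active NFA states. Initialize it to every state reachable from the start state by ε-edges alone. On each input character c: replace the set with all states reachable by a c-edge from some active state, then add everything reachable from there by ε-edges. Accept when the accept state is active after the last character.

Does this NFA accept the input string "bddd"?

initial (ε-close {0}): {0,1,2,3,4,6,8,9,10}
'b' @ 1: {1,3,4,5,8,9,10}  ✓accept
'd' @ 2: {9,10,11}  ✓accept
'd' @ 3: {9,10,11}  ✓accept
'd' @ 4: {9,10,11}  ✓accept
after full input: {9,10,11}  (accept=9 in)

Answer: ACCEPT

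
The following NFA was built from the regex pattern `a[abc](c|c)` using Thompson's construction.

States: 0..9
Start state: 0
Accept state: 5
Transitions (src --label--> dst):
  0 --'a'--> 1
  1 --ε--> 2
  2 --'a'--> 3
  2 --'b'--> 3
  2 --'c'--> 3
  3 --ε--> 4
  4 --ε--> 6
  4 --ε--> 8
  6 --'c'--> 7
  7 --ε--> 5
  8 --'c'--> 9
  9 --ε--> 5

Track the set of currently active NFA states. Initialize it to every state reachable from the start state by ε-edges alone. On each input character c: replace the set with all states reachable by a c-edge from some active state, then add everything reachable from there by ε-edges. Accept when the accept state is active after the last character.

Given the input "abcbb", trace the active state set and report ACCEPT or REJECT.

Answer: REJECT

Steps:
S₀ = ε-closure({0}) = {0}
'a' @ 1: {1,2}
'b' @ 2: {3,4,6,8}
'c' @ 3: {5,7,9}  ✓accept
'b' @ 4: {}  — no active states
rest 'b' ignored (set empty)
after full input: {}  (accept=5 not in)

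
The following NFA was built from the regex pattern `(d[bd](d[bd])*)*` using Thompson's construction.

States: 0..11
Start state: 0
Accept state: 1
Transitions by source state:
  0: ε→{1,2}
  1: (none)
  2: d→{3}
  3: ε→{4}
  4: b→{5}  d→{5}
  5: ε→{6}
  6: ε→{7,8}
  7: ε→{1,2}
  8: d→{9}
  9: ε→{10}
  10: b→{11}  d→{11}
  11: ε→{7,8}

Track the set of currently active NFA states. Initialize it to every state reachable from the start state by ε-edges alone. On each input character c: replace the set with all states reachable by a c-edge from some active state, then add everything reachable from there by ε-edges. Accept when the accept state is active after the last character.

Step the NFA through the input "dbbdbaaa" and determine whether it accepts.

start: ε-closure({0}) = {0,1,2}
'd' @ 1: {3,4}
'b' @ 2: {1,2,5,6,7,8}  (accept∈set)
'b' @ 3: {}  — no active states
rest 'dbaaa' ignored (set empty)
after full input: {}  (accept=1 not in)

Answer: REJECT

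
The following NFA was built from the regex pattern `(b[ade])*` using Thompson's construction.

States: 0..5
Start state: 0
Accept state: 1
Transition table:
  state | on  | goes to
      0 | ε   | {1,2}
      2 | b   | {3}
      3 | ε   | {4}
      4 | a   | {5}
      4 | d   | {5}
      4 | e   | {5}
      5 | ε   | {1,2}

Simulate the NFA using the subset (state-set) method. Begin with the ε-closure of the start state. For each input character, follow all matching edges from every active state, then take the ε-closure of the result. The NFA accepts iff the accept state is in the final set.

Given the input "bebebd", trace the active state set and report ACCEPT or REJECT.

S₀ = ε-closure({0}) = {0,1,2}
'b' @ 1: {3,4}
'e' @ 2: {1,2,5}  [accepting]
'b' @ 3: {3,4}
'e' @ 4: {1,2,5}  [accepting]
'b' @ 5: {3,4}
'd' @ 6: {1,2,5}  [accepting]
end set {1,2,5} — state 1 in

Answer: ACCEPT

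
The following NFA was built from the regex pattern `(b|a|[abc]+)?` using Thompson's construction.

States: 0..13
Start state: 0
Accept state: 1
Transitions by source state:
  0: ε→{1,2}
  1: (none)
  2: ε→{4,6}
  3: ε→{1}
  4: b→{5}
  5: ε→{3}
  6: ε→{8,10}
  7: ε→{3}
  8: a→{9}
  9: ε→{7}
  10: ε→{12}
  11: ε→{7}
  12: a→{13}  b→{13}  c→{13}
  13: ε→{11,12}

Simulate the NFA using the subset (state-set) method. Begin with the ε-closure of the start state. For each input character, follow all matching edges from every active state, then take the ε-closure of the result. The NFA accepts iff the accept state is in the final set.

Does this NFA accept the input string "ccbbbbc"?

Answer: ACCEPT

Steps:
initial (ε-close {0}): {0,1,2,4,6,8,10,12}
'c' @ 1: {1,3,7,11,12,13}  (accept∈set)
'c' @ 2: {1,3,7,11,12,13}  (accept∈set)
'b' @ 3: {1,3,7,11,12,13}  (accept∈set)
'b' @ 4: {1,3,7,11,12,13}  (accept∈set)
'b' @ 5: {1,3,7,11,12,13}  (accept∈set)
'b' @ 6: {1,3,7,11,12,13}  (accept∈set)
'c' @ 7: {1,3,7,11,12,13}  (accept∈set)
end set {1,3,7,11,12,13} — state 1 in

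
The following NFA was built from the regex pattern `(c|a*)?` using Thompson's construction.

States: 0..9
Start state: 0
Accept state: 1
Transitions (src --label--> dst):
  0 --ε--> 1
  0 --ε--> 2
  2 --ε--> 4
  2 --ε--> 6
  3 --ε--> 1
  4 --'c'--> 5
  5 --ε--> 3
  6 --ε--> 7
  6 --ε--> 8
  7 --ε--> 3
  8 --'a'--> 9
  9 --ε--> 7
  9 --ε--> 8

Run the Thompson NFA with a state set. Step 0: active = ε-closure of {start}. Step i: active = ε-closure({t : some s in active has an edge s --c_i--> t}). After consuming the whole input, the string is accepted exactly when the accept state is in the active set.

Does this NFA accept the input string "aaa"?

Answer: ACCEPT

Trace:
S₀ = ε-closure({0}) = {0,1,2,3,4,6,7,8}
'a' @ 1: {1,3,7,8,9}  [accepting]
'a' @ 2: {1,3,7,8,9}  [accepting]
'a' @ 3: {1,3,7,8,9}  [accepting]
end set {1,3,7,8,9} — state 1 in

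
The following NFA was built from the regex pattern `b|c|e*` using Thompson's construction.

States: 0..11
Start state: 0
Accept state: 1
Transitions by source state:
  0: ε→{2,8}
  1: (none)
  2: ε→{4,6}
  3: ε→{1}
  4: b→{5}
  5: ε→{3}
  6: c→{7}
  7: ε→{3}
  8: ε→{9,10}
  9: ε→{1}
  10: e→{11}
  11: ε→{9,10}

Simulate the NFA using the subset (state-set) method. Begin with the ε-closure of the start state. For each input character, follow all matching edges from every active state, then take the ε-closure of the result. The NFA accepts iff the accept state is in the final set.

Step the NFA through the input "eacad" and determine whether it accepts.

Answer: REJECT

Trace:
start: ε-closure({0}) = {0,1,2,4,6,8,9,10}
'e' @ 1: {1,9,10,11}  ✓accept
'a' @ 2: {}  — dead — no transitions
rest 'cad' ignored (set empty)
end set {} — state 1 not in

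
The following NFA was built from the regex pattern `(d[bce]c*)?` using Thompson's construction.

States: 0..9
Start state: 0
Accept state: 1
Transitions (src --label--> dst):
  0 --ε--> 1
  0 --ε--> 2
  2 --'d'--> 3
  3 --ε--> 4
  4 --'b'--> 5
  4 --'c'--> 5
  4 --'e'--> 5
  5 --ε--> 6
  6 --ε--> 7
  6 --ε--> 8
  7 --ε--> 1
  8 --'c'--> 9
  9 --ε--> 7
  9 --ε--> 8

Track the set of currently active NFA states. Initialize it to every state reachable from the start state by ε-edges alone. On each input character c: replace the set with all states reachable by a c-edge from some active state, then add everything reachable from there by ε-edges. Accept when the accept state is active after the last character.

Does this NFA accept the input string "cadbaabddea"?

initial (ε-close {0}): {0,1,2}
'c' @ 1: {}  — dead — no transitions
rest 'adbaabddea' ignored (set empty)
after full input: {}  (accept=1 not in)

Answer: REJECT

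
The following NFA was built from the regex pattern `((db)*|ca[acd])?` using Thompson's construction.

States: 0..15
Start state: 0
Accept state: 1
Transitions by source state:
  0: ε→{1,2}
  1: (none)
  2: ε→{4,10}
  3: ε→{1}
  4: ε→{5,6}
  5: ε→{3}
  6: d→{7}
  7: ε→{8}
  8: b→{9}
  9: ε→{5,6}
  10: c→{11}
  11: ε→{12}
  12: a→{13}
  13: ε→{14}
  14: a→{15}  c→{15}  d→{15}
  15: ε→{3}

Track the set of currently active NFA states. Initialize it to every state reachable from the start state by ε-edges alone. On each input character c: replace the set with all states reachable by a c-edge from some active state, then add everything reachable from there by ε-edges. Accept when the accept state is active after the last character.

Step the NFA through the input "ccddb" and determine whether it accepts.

Answer: REJECT

Steps:
start: ε-closure({0}) = {0,1,2,3,4,5,6,10}
'c' @ 1: {11,12}
'c' @ 2: {}  — dead — no transitions
rest 'ddb' ignored (set empty)
end set {} — state 1 not in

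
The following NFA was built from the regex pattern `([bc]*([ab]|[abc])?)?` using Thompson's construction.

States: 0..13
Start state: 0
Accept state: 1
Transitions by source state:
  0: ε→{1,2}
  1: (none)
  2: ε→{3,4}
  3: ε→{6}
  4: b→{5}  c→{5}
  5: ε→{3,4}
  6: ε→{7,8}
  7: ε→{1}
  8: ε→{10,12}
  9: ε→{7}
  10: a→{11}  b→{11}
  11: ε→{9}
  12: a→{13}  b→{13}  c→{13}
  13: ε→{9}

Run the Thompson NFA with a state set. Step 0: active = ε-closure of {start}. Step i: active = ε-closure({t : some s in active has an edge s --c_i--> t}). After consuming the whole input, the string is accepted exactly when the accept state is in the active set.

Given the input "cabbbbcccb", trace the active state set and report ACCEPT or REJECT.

Answer: REJECT

Steps:
S₀ = ε-closure({0}) = {0,1,2,3,4,6,7,8,10,12}
'c' @ 1: {1,3,4,5,6,7,8,9,10,12,13}  (accept∈set)
'a' @ 2: {1,7,9,11,13}  (accept∈set)
'b' @ 3: {}  — no active states
rest 'bbbcccb' ignored (set empty)
final: {}; accept 1 not in set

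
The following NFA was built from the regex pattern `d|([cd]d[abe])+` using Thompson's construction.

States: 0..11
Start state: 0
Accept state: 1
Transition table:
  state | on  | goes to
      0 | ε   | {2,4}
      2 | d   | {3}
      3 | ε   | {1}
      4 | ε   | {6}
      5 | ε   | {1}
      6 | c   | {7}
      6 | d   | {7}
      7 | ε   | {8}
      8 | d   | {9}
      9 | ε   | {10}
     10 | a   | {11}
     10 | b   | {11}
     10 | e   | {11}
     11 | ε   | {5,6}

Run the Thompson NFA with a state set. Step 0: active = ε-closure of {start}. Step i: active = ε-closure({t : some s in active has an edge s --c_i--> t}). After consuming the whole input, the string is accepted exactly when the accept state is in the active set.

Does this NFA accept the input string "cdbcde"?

initial (ε-close {0}): {0,2,4,6}
'c' @ 1: {7,8}
'd' @ 2: {9,10}
'b' @ 3: {1,5,6,11}  (accept∈set)
'c' @ 4: {7,8}
'd' @ 5: {9,10}
'e' @ 6: {1,5,6,11}  (accept∈set)
after full input: {1,5,6,11}  (accept=1 in)

Answer: ACCEPT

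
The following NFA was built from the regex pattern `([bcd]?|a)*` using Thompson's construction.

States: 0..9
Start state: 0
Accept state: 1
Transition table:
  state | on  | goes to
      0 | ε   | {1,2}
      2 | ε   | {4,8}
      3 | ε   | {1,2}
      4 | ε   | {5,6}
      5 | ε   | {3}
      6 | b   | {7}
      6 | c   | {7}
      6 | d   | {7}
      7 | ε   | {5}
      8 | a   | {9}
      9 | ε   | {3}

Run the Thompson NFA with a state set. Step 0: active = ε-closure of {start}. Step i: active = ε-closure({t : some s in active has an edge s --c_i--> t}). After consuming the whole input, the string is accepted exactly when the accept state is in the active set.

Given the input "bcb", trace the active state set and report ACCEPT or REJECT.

Answer: ACCEPT

Derivation:
S₀ = ε-closure({0}) = {0,1,2,3,4,5,6,8}
'b' @ 1: {1,2,3,4,5,6,7,8}  ✓accept
'c' @ 2: {1,2,3,4,5,6,7,8}  ✓accept
'b' @ 3: {1,2,3,4,5,6,7,8}  ✓accept
end set {1,2,3,4,5,6,7,8} — state 1 in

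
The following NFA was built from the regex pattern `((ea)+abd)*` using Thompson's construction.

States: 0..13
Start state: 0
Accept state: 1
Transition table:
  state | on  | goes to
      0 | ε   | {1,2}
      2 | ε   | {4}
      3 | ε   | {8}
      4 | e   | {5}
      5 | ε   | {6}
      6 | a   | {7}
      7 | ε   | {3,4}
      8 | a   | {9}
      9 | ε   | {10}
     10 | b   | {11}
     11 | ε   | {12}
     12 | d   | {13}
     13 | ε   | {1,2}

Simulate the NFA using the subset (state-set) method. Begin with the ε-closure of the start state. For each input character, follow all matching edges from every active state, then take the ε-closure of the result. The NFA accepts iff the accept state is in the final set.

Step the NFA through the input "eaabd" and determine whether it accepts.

S₀ = ε-closure({0}) = {0,1,2,4}
'e' @ 1: {5,6}
'a' @ 2: {3,4,7,8}
'a' @ 3: {9,10}
'b' @ 4: {11,12}
'd' @ 5: {1,2,4,13}  [accepting]
after full input: {1,2,4,13}  (accept=1 in)

Answer: ACCEPT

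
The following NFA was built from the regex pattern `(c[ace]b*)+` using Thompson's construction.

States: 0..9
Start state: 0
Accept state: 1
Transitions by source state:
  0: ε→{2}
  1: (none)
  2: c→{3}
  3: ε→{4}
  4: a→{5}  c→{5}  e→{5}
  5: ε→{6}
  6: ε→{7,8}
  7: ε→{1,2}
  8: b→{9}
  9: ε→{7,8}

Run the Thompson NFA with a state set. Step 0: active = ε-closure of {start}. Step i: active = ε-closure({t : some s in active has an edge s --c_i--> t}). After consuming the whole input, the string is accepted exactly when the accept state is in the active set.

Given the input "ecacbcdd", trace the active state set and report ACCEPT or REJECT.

initial (ε-close {0}): {0,2}
'e' @ 1: {}  — no active states
rest 'cacbcdd' ignored (set empty)
final: {}; accept 1 not in set

Answer: REJECT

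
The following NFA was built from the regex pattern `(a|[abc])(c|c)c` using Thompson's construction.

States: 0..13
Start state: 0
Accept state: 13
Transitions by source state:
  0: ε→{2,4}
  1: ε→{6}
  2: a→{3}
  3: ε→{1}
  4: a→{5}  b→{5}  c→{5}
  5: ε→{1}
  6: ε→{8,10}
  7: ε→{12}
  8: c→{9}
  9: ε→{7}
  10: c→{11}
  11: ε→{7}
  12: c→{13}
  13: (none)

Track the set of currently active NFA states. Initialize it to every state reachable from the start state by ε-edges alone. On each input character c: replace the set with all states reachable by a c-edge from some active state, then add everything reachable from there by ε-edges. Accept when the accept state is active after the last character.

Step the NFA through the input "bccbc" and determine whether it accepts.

Answer: REJECT

Trace:
initial (ε-close {0}): {0,2,4}
'b' @ 1: {1,5,6,8,10}
'c' @ 2: {7,9,11,12}
'c' @ 3: {13}  (accept∈set)
'b' @ 4: {}  — state set empty
rest 'c' ignored (set empty)
final: {}; accept 13 not in set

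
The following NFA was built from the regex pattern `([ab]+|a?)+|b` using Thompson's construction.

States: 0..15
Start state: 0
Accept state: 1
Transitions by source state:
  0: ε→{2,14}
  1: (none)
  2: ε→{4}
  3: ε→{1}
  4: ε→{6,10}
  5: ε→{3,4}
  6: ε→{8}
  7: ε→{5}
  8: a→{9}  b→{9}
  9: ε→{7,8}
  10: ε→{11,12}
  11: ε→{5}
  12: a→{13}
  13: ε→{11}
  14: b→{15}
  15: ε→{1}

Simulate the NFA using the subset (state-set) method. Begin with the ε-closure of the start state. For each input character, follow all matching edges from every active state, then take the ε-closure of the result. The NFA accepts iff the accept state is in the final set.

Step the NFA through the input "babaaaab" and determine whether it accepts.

S₀ = ε-closure({0}) = {0,1,2,3,4,5,6,8,10,11,12,14}
'b' @ 1: {1,3,4,5,6,7,8,9,10,11,12,15}  (accept∈set)
'a' @ 2: {1,3,4,5,6,7,8,9,10,11,12,13}  (accept∈set)
'b' @ 3: {1,3,4,5,6,7,8,9,10,11,12}  (accept∈set)
'a' @ 4: {1,3,4,5,6,7,8,9,10,11,12,13}  (accept∈set)
'a' @ 5: {1,3,4,5,6,7,8,9,10,11,12,13}  (accept∈set)
'a' @ 6: {1,3,4,5,6,7,8,9,10,11,12,13}  (accept∈set)
'a' @ 7: {1,3,4,5,6,7,8,9,10,11,12,13}  (accept∈set)
'b' @ 8: {1,3,4,5,6,7,8,9,10,11,12}  (accept∈set)
end set {1,3,4,5,6,7,8,9,10,11,12} — state 1 in

Answer: ACCEPT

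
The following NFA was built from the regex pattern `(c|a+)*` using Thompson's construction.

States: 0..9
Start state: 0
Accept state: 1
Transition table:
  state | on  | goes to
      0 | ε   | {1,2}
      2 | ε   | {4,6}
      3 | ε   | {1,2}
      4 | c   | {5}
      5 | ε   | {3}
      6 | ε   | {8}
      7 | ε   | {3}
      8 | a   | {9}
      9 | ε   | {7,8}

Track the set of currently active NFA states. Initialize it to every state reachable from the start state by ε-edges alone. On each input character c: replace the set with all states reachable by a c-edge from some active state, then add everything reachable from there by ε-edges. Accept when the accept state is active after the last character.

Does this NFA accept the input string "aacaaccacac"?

Answer: ACCEPT

Steps:
S₀ = ε-closure({0}) = {0,1,2,4,6,8}
'a' @ 1: {1,2,3,4,6,7,8,9}  [accepting]
'a' @ 2: {1,2,3,4,6,7,8,9}  [accepting]
'c' @ 3: {1,2,3,4,5,6,8}  [accepting]
'a' @ 4: {1,2,3,4,6,7,8,9}  [accepting]
'a' @ 5: {1,2,3,4,6,7,8,9}  [accepting]
'c' @ 6: {1,2,3,4,5,6,8}  [accepting]
'c' @ 7: {1,2,3,4,5,6,8}  [accepting]
'a' @ 8: {1,2,3,4,6,7,8,9}  [accepting]
'c' @ 9: {1,2,3,4,5,6,8}  [accepting]
'a' @ 10: {1,2,3,4,6,7,8,9}  [accepting]
'c' @ 11: {1,2,3,4,5,6,8}  [accepting]
end set {1,2,3,4,5,6,8} — state 1 in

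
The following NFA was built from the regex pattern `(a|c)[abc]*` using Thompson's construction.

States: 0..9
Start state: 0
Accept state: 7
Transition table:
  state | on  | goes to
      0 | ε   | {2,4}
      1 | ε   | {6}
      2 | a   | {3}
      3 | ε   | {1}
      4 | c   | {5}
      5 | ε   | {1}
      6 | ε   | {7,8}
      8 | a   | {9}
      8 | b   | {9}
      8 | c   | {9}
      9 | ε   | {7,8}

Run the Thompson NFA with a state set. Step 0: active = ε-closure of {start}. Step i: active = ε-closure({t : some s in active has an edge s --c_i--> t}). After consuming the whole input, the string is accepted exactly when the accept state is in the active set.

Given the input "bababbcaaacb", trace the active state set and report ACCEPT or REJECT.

S₀ = ε-closure({0}) = {0,2,4}
'b' @ 1: {}  — dead — no transitions
rest 'ababbcaaacb' ignored (set empty)
end set {} — state 7 not in

Answer: REJECT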